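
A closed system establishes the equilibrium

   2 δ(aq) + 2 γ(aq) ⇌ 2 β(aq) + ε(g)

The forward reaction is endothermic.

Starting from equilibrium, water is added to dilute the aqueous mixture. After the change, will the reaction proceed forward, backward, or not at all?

Dilution lowers every aqueous concentration by the same factor. Δn_aq = 2 − 4 = -2, so the system shifts toward the side with more dissolved moles — to the left.

left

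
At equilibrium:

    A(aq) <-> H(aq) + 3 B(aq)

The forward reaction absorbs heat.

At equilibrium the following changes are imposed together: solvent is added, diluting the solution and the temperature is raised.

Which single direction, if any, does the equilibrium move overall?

right

Dilution lowers every aqueous concentration by the same factor. Δn_aq = 4 − 1 = +3, so the system shifts toward the side with more dissolved moles — to the right.
The forward reaction is endothermic. Raising T favours the endothermic direction — shift to the right.
All effects act in the same direction — net shift to the right.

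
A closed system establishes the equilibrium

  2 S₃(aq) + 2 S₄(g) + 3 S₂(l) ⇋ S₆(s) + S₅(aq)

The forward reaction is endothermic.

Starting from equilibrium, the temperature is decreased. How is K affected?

decreases

K depends on temperature via the van 't Hoff relation. The forward reaction is endothermic, so lowering T decreases K.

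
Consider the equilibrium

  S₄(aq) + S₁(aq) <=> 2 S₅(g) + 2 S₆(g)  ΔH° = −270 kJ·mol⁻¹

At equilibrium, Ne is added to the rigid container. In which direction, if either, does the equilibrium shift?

no shift

At constant volume, adding an inert gas leaves every reacting species' partial pressure unchanged, so Q is unchanged — no shift from this change.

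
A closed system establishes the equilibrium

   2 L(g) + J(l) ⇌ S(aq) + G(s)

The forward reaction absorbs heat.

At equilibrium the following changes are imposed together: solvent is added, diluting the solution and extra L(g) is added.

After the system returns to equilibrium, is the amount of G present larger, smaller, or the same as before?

increases

Dilution lowers every aqueous concentration by the same factor. Δn_aq = 1 − 0 = +1, so the system shifts toward the side with more dissolved moles — to the right.
Adding L (g), a reactant, drives the reaction to the right.
The net shift is to the right. G is a product, so its amount increases.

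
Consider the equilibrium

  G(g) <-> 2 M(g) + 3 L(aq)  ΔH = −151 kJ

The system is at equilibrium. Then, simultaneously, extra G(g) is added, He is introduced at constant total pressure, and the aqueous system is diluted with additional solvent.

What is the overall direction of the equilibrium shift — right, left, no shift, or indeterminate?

right

Adding G (g), a reactant, drives the reaction to the right.
Adding inert gas at constant total pressure expands the volume and lowers every reacting partial pressure. With Δn_gas = 2 − 1 = +1, Q moves away from K toward the side with fewer gas moles, so the system shifts toward the side with more gas moles — to the right.
Dilution lowers every aqueous concentration by the same factor. Δn_aq = 3 − 0 = +3, so the system shifts toward the side with more dissolved moles — to the right.
All effects act in the same direction — net shift to the right.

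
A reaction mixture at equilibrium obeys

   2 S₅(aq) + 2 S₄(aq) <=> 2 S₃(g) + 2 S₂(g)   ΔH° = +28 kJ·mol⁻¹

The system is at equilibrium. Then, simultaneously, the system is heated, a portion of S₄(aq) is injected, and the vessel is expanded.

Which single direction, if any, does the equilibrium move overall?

The forward reaction is endothermic. Raising T favours the endothermic direction — shift to the right.
Adding S₄ (aq), a reactant, drives the reaction to the right.
Gas moles: reactants 0, products 4 (Δn_gas = +4). Expansion shifts the system toward the side with more moles of gas — to the right.
All effects act in the same direction — net shift to the right.

right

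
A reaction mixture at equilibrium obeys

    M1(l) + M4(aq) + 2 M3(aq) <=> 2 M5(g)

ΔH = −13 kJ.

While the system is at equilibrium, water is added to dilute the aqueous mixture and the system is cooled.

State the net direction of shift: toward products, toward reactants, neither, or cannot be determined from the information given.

cannot be determined

Dilution lowers every aqueous concentration by the same factor. Δn_aq = 0 − 3 = -3, so the system shifts toward the side with more dissolved moles — to the left.
The forward reaction is exothermic. Lowering T favours the exothermic direction — shift to the right.
The individual effects push in opposite directions; without quantitative information the net direction cannot be determined.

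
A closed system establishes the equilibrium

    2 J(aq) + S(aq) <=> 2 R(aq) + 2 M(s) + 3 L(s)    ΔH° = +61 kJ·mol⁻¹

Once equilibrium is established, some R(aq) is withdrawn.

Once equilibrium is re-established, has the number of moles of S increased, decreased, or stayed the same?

decreases

Removing R (aq), a product, drives the reaction to the right.
The net shift is to the right. S is a reactant, so its amount decreases.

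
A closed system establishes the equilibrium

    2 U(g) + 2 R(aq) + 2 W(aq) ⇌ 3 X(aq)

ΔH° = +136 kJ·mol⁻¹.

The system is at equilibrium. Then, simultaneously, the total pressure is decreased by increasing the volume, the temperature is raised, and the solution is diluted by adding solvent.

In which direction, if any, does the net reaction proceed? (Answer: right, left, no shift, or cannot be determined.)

cannot be determined

Gas moles: reactants 2, products 0 (Δn_gas = -2). Expansion shifts the system toward the side with more moles of gas — to the left.
The forward reaction is endothermic. Raising T favours the endothermic direction — shift to the right.
Dilution lowers every aqueous concentration by the same factor. Δn_aq = 3 − 4 = -1, so the system shifts toward the side with more dissolved moles — to the left.
The individual effects push in opposite directions; without quantitative information the net direction cannot be determined.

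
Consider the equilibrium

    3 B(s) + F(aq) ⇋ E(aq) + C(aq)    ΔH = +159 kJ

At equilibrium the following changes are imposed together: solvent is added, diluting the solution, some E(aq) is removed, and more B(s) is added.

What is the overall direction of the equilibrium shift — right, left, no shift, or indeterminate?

Dilution lowers every aqueous concentration by the same factor. Δn_aq = 2 − 1 = +1, so the system shifts toward the side with more dissolved moles — to the right.
Removing E (aq), a product, drives the reaction to the right.
B is a pure solid; its activity is 1 regardless of amount, so Q is unaffected — no shift from this change.
Only the nonzero effect(s) matter; the net shift is to the right.

right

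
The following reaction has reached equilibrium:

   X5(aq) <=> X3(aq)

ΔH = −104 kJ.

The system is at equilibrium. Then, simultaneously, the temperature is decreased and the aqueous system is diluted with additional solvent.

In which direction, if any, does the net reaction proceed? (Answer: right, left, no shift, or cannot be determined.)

The forward reaction is exothermic. Lowering T favours the exothermic direction — shift to the right.
Dilution scales every aqueous concentration by the same factor. Δn_aq = 1 − 1 = 0, so Q is unchanged — no shift.
Only the nonzero effect(s) matter; the net shift is to the right.

right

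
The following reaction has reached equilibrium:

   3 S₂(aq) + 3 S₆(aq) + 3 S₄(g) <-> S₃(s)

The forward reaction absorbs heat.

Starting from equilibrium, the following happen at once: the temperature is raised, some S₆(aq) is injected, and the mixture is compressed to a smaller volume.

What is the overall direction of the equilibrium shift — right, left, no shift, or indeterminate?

right

The forward reaction is endothermic. Raising T favours the endothermic direction — shift to the right.
Adding S₆ (aq), a reactant, drives the reaction to the right.
Gas moles: reactants 3, products 0 (Δn_gas = -3). Compression shifts the system toward the side with fewer moles of gas — to the right.
All effects act in the same direction — net shift to the right.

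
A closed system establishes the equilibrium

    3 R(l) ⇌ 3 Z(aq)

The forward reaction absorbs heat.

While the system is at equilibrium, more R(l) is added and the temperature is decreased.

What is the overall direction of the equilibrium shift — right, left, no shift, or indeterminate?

R is a pure liquid; its activity is 1 regardless of amount, so Q is unaffected — no shift from this change.
The forward reaction is endothermic. Lowering T favours the exothermic direction — shift to the left.
Only the nonzero effect(s) matter; the net shift is to the left.

left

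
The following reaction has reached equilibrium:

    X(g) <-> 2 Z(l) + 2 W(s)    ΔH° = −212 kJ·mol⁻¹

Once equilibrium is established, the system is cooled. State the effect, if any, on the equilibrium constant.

K depends on temperature via the van 't Hoff relation. The forward reaction is exothermic, so lowering T increases K.

increases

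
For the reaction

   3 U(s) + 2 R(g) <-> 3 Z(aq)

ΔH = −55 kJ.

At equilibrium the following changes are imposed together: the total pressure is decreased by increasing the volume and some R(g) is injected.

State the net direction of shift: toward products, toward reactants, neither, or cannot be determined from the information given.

Gas moles: reactants 2, products 0 (Δn_gas = -2). Expansion shifts the system toward the side with more moles of gas — to the left.
Adding R (g), a reactant, drives the reaction to the right.
The individual effects push in opposite directions; without quantitative information the net direction cannot be determined.

cannot be determined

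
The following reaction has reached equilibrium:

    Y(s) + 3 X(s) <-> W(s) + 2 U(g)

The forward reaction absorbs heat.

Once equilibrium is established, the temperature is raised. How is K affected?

increases

K depends on temperature via the van 't Hoff relation. The forward reaction is endothermic, so raising T increases K.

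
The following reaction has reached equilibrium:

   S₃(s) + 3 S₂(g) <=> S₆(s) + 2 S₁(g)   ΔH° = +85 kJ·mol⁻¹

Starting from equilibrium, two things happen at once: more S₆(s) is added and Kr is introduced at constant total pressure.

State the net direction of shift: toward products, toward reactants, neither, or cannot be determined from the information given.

left

S₆ is a pure solid; its activity is 1 regardless of amount, so Q is unaffected — no shift from this change.
Adding inert gas at constant total pressure expands the volume and lowers every reacting partial pressure. With Δn_gas = 2 − 3 = -1, Q moves away from K toward the side with fewer gas moles, so the system shifts toward the side with more gas moles — to the left.
Only the nonzero effect(s) matter; the net shift is to the left.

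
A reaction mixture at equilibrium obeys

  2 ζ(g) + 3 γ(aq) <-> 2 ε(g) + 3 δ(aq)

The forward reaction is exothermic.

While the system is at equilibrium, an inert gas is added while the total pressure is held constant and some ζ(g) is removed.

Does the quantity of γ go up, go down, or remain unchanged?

Adding inert gas at constant total pressure expands the volume, scaling every reacting partial pressure by the same factor. Δn_gas = 2 − 2 = 0, so Q is unchanged — no shift.
Removing ζ (g), a reactant, drives the reaction to the left.
The net shift is to the left. γ is a reactant, so its amount increases.

increases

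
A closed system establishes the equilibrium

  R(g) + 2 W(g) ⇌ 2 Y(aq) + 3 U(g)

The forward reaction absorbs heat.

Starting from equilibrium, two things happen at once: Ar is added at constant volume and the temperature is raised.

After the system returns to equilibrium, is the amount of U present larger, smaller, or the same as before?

At constant volume, adding an inert gas leaves every reacting species' partial pressure unchanged, so Q is unchanged — no shift from this change.
The forward reaction is endothermic. Raising T favours the endothermic direction — shift to the right.
The net shift is to the right. U is a product, so its amount increases.

increases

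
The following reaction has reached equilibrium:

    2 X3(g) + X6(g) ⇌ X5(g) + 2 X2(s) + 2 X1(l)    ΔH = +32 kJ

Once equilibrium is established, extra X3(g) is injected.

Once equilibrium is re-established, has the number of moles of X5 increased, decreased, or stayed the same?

increases

Adding X3 (g), a reactant, drives the reaction to the right.
The net shift is to the right. X5 is a product, so its amount increases.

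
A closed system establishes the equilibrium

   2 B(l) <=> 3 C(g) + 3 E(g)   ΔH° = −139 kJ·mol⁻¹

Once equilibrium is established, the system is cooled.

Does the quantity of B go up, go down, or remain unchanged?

The forward reaction is exothermic. Lowering T favours the exothermic direction — shift to the right.
The net shift is to the right. B is a reactant, so its amount decreases.

decreases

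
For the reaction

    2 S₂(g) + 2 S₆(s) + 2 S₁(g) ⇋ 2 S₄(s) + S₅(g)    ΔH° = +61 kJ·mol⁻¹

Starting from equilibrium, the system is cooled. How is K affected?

decreases

K depends on temperature via the van 't Hoff relation. The forward reaction is endothermic, so lowering T decreases K.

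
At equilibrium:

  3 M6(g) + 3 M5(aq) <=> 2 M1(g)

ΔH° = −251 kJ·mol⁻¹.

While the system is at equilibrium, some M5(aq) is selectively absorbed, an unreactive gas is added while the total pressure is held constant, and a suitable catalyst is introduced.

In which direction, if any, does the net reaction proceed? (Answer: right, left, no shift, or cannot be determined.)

Removing M5 (aq), a reactant, drives the reaction to the left.
Adding inert gas at constant total pressure expands the volume and lowers every reacting partial pressure. With Δn_gas = 2 − 3 = -1, Q moves away from K toward the side with fewer gas moles, so the system shifts toward the side with more gas moles — to the left.
A catalyst speeds both forward and reverse rates equally; it changes neither Q nor K — no shift from this change.
Only the nonzero effect(s) matter; the net shift is to the left.

left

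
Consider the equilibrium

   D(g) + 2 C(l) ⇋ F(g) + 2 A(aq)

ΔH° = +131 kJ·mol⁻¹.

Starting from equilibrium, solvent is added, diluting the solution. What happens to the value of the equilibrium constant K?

The equilibrium constant depends only on temperature. This perturbation may move the position of equilibrium, but since T is unchanged, K itself is unchanged.

unchanged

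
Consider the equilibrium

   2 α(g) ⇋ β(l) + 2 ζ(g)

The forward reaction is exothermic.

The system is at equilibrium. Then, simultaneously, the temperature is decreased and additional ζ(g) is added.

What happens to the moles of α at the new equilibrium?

cannot be determined

The forward reaction is exothermic. Lowering T favours the exothermic direction — shift to the right.
Adding ζ (g), a product, drives the reaction to the left.
The two effects oppose each other, so the net shift — and hence the change in α — cannot be determined from the given information.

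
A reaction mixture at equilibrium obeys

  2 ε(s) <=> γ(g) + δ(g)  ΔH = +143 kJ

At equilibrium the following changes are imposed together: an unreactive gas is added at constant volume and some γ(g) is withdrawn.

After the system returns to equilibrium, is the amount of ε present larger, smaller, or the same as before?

decreases

At constant volume, adding an inert gas leaves every reacting species' partial pressure unchanged, so Q is unchanged — no shift from this change.
Removing γ (g), a product, drives the reaction to the right.
The net shift is to the right. ε is a reactant, so its amount decreases.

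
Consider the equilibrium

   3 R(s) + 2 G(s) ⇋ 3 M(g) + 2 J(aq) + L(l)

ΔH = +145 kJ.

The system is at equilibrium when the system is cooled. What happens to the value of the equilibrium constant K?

K depends on temperature via the van 't Hoff relation. The forward reaction is endothermic, so lowering T decreases K.

decreases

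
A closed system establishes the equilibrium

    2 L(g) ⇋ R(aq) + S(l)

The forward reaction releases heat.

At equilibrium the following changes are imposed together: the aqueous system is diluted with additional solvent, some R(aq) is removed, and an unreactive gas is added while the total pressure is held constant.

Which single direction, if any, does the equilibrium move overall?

cannot be determined

Dilution lowers every aqueous concentration by the same factor. Δn_aq = 1 − 0 = +1, so the system shifts toward the side with more dissolved moles — to the right.
Removing R (aq), a product, drives the reaction to the right.
Adding inert gas at constant total pressure expands the volume and lowers every reacting partial pressure. With Δn_gas = 0 − 2 = -2, Q moves away from K toward the side with fewer gas moles, so the system shifts toward the side with more gas moles — to the left.
The individual effects push in opposite directions; without quantitative information the net direction cannot be determined.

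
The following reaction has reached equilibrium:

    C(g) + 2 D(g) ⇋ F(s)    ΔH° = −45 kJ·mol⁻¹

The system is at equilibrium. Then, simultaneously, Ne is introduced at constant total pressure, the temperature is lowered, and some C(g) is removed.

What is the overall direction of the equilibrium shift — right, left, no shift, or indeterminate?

cannot be determined

Adding inert gas at constant total pressure expands the volume and lowers every reacting partial pressure. With Δn_gas = 0 − 3 = -3, Q moves away from K toward the side with fewer gas moles, so the system shifts toward the side with more gas moles — to the left.
The forward reaction is exothermic. Lowering T favours the exothermic direction — shift to the right.
Removing C (g), a reactant, drives the reaction to the left.
The individual effects push in opposite directions; without quantitative information the net direction cannot be determined.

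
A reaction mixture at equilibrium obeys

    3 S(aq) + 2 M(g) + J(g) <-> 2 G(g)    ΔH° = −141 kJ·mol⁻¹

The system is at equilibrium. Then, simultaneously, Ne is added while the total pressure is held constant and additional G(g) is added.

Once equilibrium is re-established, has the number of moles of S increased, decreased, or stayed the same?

increases

Adding inert gas at constant total pressure expands the volume and lowers every reacting partial pressure. With Δn_gas = 2 − 3 = -1, Q moves away from K toward the side with fewer gas moles, so the system shifts toward the side with more gas moles — to the left.
Adding G (g), a product, drives the reaction to the left.
The net shift is to the left. S is a reactant, so its amount increases.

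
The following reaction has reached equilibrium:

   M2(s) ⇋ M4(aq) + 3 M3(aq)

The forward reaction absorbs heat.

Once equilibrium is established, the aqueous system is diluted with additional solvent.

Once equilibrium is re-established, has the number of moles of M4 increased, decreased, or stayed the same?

Dilution lowers every aqueous concentration by the same factor. Δn_aq = 4 − 0 = +4, so the system shifts toward the side with more dissolved moles — to the right.
The net shift is to the right. M4 is a product, so its amount increases.

increases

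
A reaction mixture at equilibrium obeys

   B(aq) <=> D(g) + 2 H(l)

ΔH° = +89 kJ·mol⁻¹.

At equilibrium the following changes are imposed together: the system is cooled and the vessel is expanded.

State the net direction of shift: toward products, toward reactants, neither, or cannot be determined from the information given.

cannot be determined

The forward reaction is endothermic. Lowering T favours the exothermic direction — shift to the left.
Gas moles: reactants 0, products 1 (Δn_gas = +1). Expansion shifts the system toward the side with more moles of gas — to the right.
The individual effects push in opposite directions; without quantitative information the net direction cannot be determined.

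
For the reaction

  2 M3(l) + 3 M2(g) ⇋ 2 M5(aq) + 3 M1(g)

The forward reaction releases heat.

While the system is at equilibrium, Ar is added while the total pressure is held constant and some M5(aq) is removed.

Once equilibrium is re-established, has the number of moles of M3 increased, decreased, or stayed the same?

Adding inert gas at constant total pressure expands the volume, scaling every reacting partial pressure by the same factor. Δn_gas = 3 − 3 = 0, so Q is unchanged — no shift.
Removing M5 (aq), a product, drives the reaction to the right.
The net shift is to the right. M3 is a reactant, so its amount decreases.

decreases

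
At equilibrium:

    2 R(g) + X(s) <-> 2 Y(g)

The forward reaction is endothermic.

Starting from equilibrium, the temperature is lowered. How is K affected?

decreases

K depends on temperature via the van 't Hoff relation. The forward reaction is endothermic, so lowering T decreases K.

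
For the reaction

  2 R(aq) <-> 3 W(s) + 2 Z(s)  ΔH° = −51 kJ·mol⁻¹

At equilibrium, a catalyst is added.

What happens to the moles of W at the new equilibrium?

A catalyst speeds both forward and reverse rates equally; it changes neither Q nor K — no shift from this change.
No net shift occurs, so the amount of W is unchanged.

unchanged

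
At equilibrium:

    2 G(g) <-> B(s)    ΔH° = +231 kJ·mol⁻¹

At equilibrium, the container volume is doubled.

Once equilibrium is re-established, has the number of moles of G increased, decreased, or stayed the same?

Gas moles: reactants 2, products 0 (Δn_gas = -2). Expansion shifts the system toward the side with more moles of gas — to the left.
The net shift is to the left. G is a reactant, so its amount increases.

increases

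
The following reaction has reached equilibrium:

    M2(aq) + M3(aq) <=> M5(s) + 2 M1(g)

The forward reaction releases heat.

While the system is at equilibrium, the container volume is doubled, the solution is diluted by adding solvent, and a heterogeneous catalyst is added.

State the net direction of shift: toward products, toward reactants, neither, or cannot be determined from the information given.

cannot be determined

Gas moles: reactants 0, products 2 (Δn_gas = +2). Expansion shifts the system toward the side with more moles of gas — to the right.
Dilution lowers every aqueous concentration by the same factor. Δn_aq = 0 − 2 = -2, so the system shifts toward the side with more dissolved moles — to the left.
A catalyst speeds both forward and reverse rates equally; it changes neither Q nor K — no shift from this change.
The individual effects push in opposite directions; without quantitative information the net direction cannot be determined.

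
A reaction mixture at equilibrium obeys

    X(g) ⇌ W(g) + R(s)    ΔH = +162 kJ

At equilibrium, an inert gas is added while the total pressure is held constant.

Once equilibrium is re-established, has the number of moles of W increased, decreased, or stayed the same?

Adding inert gas at constant total pressure expands the volume, scaling every reacting partial pressure by the same factor. Δn_gas = 1 − 1 = 0, so Q is unchanged — no shift.
No net shift occurs, so the amount of W is unchanged.

unchanged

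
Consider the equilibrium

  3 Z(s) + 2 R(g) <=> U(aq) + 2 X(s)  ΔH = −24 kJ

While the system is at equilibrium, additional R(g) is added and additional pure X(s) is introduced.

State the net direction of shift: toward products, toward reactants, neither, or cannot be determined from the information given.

Adding R (g), a reactant, drives the reaction to the right.
X is a pure solid; its activity is 1 regardless of amount, so Q is unaffected — no shift from this change.
Only the nonzero effect(s) matter; the net shift is to the right.

right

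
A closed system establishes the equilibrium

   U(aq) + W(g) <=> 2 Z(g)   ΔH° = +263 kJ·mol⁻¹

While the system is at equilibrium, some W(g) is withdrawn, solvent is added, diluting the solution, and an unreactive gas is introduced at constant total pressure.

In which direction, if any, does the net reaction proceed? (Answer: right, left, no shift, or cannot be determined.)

Removing W (g), a reactant, drives the reaction to the left.
Dilution lowers every aqueous concentration by the same factor. Δn_aq = 0 − 1 = -1, so the system shifts toward the side with more dissolved moles — to the left.
Adding inert gas at constant total pressure expands the volume and lowers every reacting partial pressure. With Δn_gas = 2 − 1 = +1, Q moves away from K toward the side with fewer gas moles, so the system shifts toward the side with more gas moles — to the right.
The individual effects push in opposite directions; without quantitative information the net direction cannot be determined.

cannot be determined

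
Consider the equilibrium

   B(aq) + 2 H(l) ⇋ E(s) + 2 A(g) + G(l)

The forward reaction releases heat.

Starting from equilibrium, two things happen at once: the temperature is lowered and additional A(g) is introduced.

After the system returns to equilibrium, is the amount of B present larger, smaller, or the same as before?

The forward reaction is exothermic. Lowering T favours the exothermic direction — shift to the right.
Adding A (g), a product, drives the reaction to the left.
The two effects oppose each other, so the net shift — and hence the change in B — cannot be determined from the given information.

cannot be determined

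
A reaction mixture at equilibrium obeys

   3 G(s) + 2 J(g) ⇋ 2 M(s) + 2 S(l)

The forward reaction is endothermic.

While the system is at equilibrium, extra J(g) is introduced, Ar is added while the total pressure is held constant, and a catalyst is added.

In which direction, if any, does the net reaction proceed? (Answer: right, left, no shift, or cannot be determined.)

cannot be determined

Adding J (g), a reactant, drives the reaction to the right.
Adding inert gas at constant total pressure expands the volume and lowers every reacting partial pressure. With Δn_gas = 0 − 2 = -2, Q moves away from K toward the side with fewer gas moles, so the system shifts toward the side with more gas moles — to the left.
A catalyst speeds both forward and reverse rates equally; it changes neither Q nor K — no shift from this change.
The individual effects push in opposite directions; without quantitative information the net direction cannot be determined.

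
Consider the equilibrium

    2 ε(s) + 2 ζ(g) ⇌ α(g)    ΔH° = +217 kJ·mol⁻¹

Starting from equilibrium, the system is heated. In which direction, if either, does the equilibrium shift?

right

The forward reaction is endothermic. Raising T favours the endothermic direction — shift to the right.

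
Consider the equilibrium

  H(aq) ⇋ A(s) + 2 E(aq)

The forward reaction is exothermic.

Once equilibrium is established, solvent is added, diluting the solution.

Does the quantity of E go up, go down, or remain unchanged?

increases

Dilution lowers every aqueous concentration by the same factor. Δn_aq = 2 − 1 = +1, so the system shifts toward the side with more dissolved moles — to the right.
The net shift is to the right. E is a product, so its amount increases.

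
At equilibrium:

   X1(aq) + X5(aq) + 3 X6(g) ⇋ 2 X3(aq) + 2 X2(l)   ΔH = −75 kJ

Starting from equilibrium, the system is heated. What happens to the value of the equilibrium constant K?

decreases

K depends on temperature via the van 't Hoff relation. The forward reaction is exothermic, so raising T decreases K.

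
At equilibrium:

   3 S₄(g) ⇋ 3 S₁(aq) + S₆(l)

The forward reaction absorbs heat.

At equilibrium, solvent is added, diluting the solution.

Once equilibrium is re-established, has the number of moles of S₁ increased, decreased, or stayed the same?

increases

Dilution lowers every aqueous concentration by the same factor. Δn_aq = 3 − 0 = +3, so the system shifts toward the side with more dissolved moles — to the right.
The net shift is to the right. S₁ is a product, so its amount increases.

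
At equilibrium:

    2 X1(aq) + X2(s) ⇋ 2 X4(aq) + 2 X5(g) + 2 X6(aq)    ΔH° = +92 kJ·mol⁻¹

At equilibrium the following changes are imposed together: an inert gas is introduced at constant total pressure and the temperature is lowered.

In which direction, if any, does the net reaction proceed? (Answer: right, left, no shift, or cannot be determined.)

Adding inert gas at constant total pressure expands the volume and lowers every reacting partial pressure. With Δn_gas = 2 − 0 = +2, Q moves away from K toward the side with fewer gas moles, so the system shifts toward the side with more gas moles — to the right.
The forward reaction is endothermic. Lowering T favours the exothermic direction — shift to the left.
The individual effects push in opposite directions; without quantitative information the net direction cannot be determined.

cannot be determined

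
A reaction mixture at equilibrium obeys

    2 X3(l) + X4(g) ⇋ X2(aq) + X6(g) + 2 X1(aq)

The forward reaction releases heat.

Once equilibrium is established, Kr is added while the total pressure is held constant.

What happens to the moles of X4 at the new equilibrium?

unchanged

Adding inert gas at constant total pressure expands the volume, scaling every reacting partial pressure by the same factor. Δn_gas = 1 − 1 = 0, so Q is unchanged — no shift.
No net shift occurs, so the amount of X4 is unchanged.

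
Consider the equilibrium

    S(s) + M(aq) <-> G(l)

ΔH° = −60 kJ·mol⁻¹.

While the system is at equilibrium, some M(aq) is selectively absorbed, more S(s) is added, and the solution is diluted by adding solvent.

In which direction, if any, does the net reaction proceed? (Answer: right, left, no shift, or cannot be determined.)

left

Removing M (aq), a reactant, drives the reaction to the left.
S is a pure solid; its activity is 1 regardless of amount, so Q is unaffected — no shift from this change.
Dilution lowers every aqueous concentration by the same factor. Δn_aq = 0 − 1 = -1, so the system shifts toward the side with more dissolved moles — to the left.
Only the nonzero effect(s) matter; the net shift is to the left.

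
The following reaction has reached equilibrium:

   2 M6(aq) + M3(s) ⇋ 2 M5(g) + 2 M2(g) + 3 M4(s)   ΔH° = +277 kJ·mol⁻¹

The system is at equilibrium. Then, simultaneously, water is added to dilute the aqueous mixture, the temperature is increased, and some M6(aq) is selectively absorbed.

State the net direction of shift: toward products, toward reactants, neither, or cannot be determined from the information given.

Dilution lowers every aqueous concentration by the same factor. Δn_aq = 0 − 2 = -2, so the system shifts toward the side with more dissolved moles — to the left.
The forward reaction is endothermic. Raising T favours the endothermic direction — shift to the right.
Removing M6 (aq), a reactant, drives the reaction to the left.
The individual effects push in opposite directions; without quantitative information the net direction cannot be determined.

cannot be determined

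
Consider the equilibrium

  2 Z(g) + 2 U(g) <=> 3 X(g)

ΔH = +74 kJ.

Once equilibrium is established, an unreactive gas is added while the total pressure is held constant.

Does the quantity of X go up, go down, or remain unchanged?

Adding inert gas at constant total pressure expands the volume and lowers every reacting partial pressure. With Δn_gas = 3 − 4 = -1, Q moves away from K toward the side with fewer gas moles, so the system shifts toward the side with more gas moles — to the left.
The net shift is to the left. X is a product, so its amount decreases.

decreases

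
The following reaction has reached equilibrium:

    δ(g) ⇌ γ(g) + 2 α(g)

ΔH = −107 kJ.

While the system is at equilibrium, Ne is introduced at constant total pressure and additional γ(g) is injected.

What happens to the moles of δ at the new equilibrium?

Adding inert gas at constant total pressure expands the volume and lowers every reacting partial pressure. With Δn_gas = 3 − 1 = +2, Q moves away from K toward the side with fewer gas moles, so the system shifts toward the side with more gas moles — to the right.
Adding γ (g), a product, drives the reaction to the left.
The two effects oppose each other, so the net shift — and hence the change in δ — cannot be determined from the given information.

cannot be determined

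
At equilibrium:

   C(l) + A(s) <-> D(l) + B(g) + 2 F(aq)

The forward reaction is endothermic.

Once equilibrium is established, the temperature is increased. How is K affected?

K depends on temperature via the van 't Hoff relation. The forward reaction is endothermic, so raising T increases K.

increases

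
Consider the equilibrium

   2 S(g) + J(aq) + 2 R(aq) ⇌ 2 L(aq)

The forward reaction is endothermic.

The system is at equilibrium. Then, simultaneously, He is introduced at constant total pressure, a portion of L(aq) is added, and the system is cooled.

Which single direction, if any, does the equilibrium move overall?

left

Adding inert gas at constant total pressure expands the volume and lowers every reacting partial pressure. With Δn_gas = 0 − 2 = -2, Q moves away from K toward the side with fewer gas moles, so the system shifts toward the side with more gas moles — to the left.
Adding L (aq), a product, drives the reaction to the left.
The forward reaction is endothermic. Lowering T favours the exothermic direction — shift to the left.
All effects act in the same direction — net shift to the left.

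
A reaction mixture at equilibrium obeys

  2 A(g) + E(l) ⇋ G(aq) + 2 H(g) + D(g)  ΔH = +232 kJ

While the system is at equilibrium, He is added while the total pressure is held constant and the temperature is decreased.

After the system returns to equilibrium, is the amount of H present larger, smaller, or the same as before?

Adding inert gas at constant total pressure expands the volume and lowers every reacting partial pressure. With Δn_gas = 3 − 2 = +1, Q moves away from K toward the side with fewer gas moles, so the system shifts toward the side with more gas moles — to the right.
The forward reaction is endothermic. Lowering T favours the exothermic direction — shift to the left.
The two effects oppose each other, so the net shift — and hence the change in H — cannot be determined from the given information.

cannot be determined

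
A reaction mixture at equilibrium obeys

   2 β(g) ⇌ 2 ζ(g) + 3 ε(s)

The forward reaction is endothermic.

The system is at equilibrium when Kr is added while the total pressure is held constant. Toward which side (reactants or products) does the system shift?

Adding inert gas at constant total pressure expands the volume, scaling every reacting partial pressure by the same factor. Δn_gas = 2 − 2 = 0, so Q is unchanged — no shift.

no shift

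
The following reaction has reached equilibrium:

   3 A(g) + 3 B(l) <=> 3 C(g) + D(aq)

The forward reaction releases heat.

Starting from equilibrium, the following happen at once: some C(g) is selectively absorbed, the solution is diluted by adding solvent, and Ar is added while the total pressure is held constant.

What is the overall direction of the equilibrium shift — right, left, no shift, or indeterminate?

Removing C (g), a product, drives the reaction to the right.
Dilution lowers every aqueous concentration by the same factor. Δn_aq = 1 − 0 = +1, so the system shifts toward the side with more dissolved moles — to the right.
Adding inert gas at constant total pressure expands the volume, scaling every reacting partial pressure by the same factor. Δn_gas = 3 − 3 = 0, so Q is unchanged — no shift.
Only the nonzero effect(s) matter; the net shift is to the right.

right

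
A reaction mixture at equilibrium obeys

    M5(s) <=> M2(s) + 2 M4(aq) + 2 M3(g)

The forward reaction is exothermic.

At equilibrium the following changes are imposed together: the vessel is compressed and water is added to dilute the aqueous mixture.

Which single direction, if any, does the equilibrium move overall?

Gas moles: reactants 0, products 2 (Δn_gas = +2). Compression shifts the system toward the side with fewer moles of gas — to the left.
Dilution lowers every aqueous concentration by the same factor. Δn_aq = 2 − 0 = +2, so the system shifts toward the side with more dissolved moles — to the right.
The individual effects push in opposite directions; without quantitative information the net direction cannot be determined.

cannot be determined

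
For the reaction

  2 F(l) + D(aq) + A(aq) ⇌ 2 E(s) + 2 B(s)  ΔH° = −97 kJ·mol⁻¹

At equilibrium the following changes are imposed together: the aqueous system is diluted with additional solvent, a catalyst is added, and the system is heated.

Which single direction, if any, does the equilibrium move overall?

left

Dilution lowers every aqueous concentration by the same factor. Δn_aq = 0 − 2 = -2, so the system shifts toward the side with more dissolved moles — to the left.
A catalyst speeds both forward and reverse rates equally; it changes neither Q nor K — no shift from this change.
The forward reaction is exothermic. Raising T favours the endothermic direction — shift to the left.
Only the nonzero effect(s) matter; the net shift is to the left.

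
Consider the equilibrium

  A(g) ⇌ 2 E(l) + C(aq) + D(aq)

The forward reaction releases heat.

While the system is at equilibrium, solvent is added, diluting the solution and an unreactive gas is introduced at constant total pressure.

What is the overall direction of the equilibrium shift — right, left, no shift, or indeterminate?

cannot be determined

Dilution lowers every aqueous concentration by the same factor. Δn_aq = 2 − 0 = +2, so the system shifts toward the side with more dissolved moles — to the right.
Adding inert gas at constant total pressure expands the volume and lowers every reacting partial pressure. With Δn_gas = 0 − 1 = -1, Q moves away from K toward the side with fewer gas moles, so the system shifts toward the side with more gas moles — to the left.
The individual effects push in opposite directions; without quantitative information the net direction cannot be determined.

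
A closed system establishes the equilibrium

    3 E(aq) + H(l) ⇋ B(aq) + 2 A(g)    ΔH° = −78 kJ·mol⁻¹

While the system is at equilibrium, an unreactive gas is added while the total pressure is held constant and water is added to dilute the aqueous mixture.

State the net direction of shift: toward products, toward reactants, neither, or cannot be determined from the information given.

Adding inert gas at constant total pressure expands the volume and lowers every reacting partial pressure. With Δn_gas = 2 − 0 = +2, Q moves away from K toward the side with fewer gas moles, so the system shifts toward the side with more gas moles — to the right.
Dilution lowers every aqueous concentration by the same factor. Δn_aq = 1 − 3 = -2, so the system shifts toward the side with more dissolved moles — to the left.
The individual effects push in opposite directions; without quantitative information the net direction cannot be determined.

cannot be determined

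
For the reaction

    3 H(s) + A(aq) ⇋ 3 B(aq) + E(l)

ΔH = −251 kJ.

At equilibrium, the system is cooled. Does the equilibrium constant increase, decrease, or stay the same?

increases

K depends on temperature via the van 't Hoff relation. The forward reaction is exothermic, so lowering T increases K.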